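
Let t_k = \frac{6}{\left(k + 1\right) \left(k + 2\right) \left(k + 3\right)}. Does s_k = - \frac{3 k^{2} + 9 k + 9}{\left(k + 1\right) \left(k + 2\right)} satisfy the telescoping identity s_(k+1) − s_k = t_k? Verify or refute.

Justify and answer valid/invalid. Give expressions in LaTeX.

s_(k+1) = 3*(-3*k - (k + 1)**2 - 6)/((k + 2)*(k + 3))
s_(k+1) − s_k = 6/(k**3 + 6*k**2 + 11*k + 6)
(s_(k+1) − s_k) − t_k = 0

valid (s_(k+1) − s_k reduces to t_k)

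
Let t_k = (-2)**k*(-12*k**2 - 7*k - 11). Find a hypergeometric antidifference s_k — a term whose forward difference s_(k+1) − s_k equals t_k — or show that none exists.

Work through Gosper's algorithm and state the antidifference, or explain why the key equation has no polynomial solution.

Step 1: r(k) = 2*(-12*k**2 - 31*k - 30)/(12*k**2 + 7*k + 11).
Normal form (A,B,C) = (-2, 1, k**2 + 7*k/12 + 11/12).
Need (-2)·f(k+1) − (1)·f(k) = k**2 + 7*k/12 + 11/12.
d = 2 from the (0,0,2) case.
Coefficient equations give f(k) = -(4*k**2 - 3*k + 3)/12.
Certificate R = B(k−1)f/C = -(4*k**2 - 3*k + 3)/(12*k**2 + 7*k + 11) gives s_k = (-2)**k*(4*k**2 - 3*k + 3).
Check: Δs_k = (-2)**k*(-12*k**2 - 7*k - 11). ✓

s_k = (-2)**k*(4*k**2 - 3*k + 3)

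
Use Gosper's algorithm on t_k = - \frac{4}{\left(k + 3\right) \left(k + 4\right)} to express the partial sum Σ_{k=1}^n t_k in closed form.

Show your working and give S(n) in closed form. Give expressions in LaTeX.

S(n) = - \frac{n}{n + 4}

The ratio is (k + 3)/(k + 5).
Normal form (A,B,C) = (k + 3, k + 5, 1).
Set up (k + 3)·f(k+1) − (k + 4)·f(k) − (1) = 0.
d = 1 from the (1,1,0) case.
Solve for f: f(k) = k/3 (degree 1 ≤ 1).
Certificate R = B(k−1)f/C = k*(k + 4)/3 gives s_k = -4*k/(3*k + 9).
Check: Δs_k = -4/(k**2 + 7*k + 12). ✓
Telescope: S(n) = s_(n+1) − s_(1) = 4*(-n - 1)/(3*(n + 4)) − (-1/3) = -n/(n + 4).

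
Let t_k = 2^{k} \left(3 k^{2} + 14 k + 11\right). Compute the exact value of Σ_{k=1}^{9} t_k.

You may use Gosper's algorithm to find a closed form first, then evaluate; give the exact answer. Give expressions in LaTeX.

Σ = 328692

Step 1: r(k) = 2*(3*k**2 + 20*k + 28)/(3*k**2 + 14*k + 11).
So A=2 and B=1, with C=k**2 + 14*k/3 + 11/3.
Key eq: (2)·f(k+1) = (1)·f(k) + (k**2 + 14*k/3 + 11/3).
deg f ≤ 2 (via 0,0,2).
Match coefficients ⇒ f(k) = (3*k**2 + 2*k + 1)/3.
So s_k = (B(k−1)f/C)·t_k = ((3*k**2 + 2*k + 1)/((k + 1)*(3*k + 11)))·t_k = 2**k*(3*k**2 + 2*k + 1).
Verify: 2**k*(3*k**2 + 14*k + 11) matches t_k.
Σ_(k=1)^(9) t_k = s_(10) − s_(1) = 328704 − (12) = 328692.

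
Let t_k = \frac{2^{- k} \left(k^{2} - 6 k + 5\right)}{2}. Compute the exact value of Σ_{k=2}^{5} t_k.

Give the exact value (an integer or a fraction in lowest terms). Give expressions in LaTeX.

The ratio is k*(k - 4)/(2*(k**2 - 6*k + 5)).
Take A(k)=1/2, B(k)=1, C(k)=k**2 - 6*k + 5.
Solve (1/2)·f(k+1) − (1)·f(k) = k**2 - 6*k + 5.
Degrees (0,0,2) ⇒ d ≤ 2.
Coefficient equations give f(k) = -2*(k**2 - 4*k + 2).
R(k) = B(k−1)·f(k)/C(k) = -2*(k**2 - 4*k + 2)/((k - 5)*(k - 1)); s_k = R·t_k = (-k**2 + 4*k - 2)/2**k.
Verify: (k**2 - 6*k + 5)/(2*2**k) matches t_k.
Sum = s_(6) − s_(2); s_(6) = -7/32, s_(2) = 1/2 ⇒ -23/32.

Σ = -23/32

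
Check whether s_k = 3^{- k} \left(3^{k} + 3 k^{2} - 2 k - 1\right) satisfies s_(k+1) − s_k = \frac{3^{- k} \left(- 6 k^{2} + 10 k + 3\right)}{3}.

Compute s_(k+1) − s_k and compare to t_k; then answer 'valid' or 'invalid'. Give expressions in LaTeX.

s_(k+1) = 1 + k**2/3**k + 4*k/(3*3**k)
s_(k+1) − s_k = (-6*k**2 + 10*k + 3)/(3*3**k)
(s_(k+1) − s_k) − t_k = 0

Valid — Δs_k = t_k.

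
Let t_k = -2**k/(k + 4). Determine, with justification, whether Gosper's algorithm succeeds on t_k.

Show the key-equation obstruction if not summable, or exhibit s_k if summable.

t_(k+1)/t_k = 2*(k + 4)/(k + 5).
So A=2*k + 8 and B=k + 5, with C=1.
Solve (2*k + 8)·f(k+1) − (k + 4)·f(k) = 1.
Bound: deg f ≤ -1.
Bound -1 < 0, so the key equation has no polynomial solution.

No. Not Gosper-summable.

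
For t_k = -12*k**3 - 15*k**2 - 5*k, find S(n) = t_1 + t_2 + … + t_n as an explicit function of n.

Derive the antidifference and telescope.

S(n) = n*(-3*n**3 - 11*n**2 - 13*n - 5)

r(k) = (12*k**3 + 51*k**2 + 71*k + 32)/(k*(12*k**2 + 15*k + 5)) after simplifying.
A = 1, B = 1, C = k**3 + 5*k**2/4 + 5*k/12.
Set up (1)·f(k+1) − (1)·f(k) − (k**3 + 5*k**2/4 + 5*k/12) = 0.
From deg A=0, deg B=0, deg C=3: d=4.
Match coefficients ⇒ f(k) = k**2*(k - 1)*(3*k + 2)/12.
Certificate R = B(k−1)f/C = k*(k - 1)*(3*k + 2)/(12*k**2 + 15*k + 5) gives s_k = k**2*(-3*k**2 + k + 2).
Check: Δs_k = k*(-12*k**2 - 15*k - 5). ✓
s_(n+1) = n*(-3*n**3 - 11*n**2 - 13*n - 5) and s_(1) = 0, so S(n) = n*(-3*n**3 - 11*n**2 - 13*n - 5).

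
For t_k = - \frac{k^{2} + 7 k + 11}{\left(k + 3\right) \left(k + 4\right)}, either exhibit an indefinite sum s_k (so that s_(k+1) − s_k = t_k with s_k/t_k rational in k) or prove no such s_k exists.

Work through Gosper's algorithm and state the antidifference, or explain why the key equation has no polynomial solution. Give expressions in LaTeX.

s_k = \frac{k \left(- 3 k - 8\right)}{3 \left(k + 3\right)}

Compute t_(k+1)/t_k: get (k + 3)*(7*k + (k + 1)**2 + 18)/((k + 5)*(k**2 + 7*k + 11)).
A = k + 3, B = k + 5, C = k**2 + 7*k + 11.
f must satisfy (k + 3)·f(k+1) − (k + 4)·f(k) = k**2 + 7*k + 11.
From deg A=1, deg B=1, deg C=2: d=2.
Solving with deg f ≤ 2: f(k) = k*(3*k + 8)/3.
Certificate R = B(k−1)f/C = k*(k + 4)*(3*k + 8)/(3*(k**2 + 7*k + 11)) gives s_k = k*(-3*k - 8)/(3*(k + 3)).
s_(k+1) − s_k = (-k**2 - 7*k - 11)/(k**2 + 7*k + 12) = t_k.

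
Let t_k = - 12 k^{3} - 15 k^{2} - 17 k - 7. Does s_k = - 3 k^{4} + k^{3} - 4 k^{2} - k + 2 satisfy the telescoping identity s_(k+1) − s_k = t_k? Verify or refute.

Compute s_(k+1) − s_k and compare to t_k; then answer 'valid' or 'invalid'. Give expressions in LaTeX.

Valid — Δs_k = t_k.

s_(k+1) = -k - 3*(k + 1)**4 + (k + 1)**3 - 4*(k + 1)**2 + 1
s_(k+1) − s_k = -12*k**3 - 15*k**2 - 17*k - 7
(s_(k+1) − s_k) − t_k = 0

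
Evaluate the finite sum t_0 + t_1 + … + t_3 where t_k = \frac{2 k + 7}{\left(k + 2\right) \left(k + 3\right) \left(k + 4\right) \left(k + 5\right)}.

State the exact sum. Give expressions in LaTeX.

r(k) = (k + 2)*(2*k + 9)/((k + 6)*(2*k + 7)) after simplifying.
So A=k + 2 and B=k + 6, with C=k + 7/2.
Key eq: (k + 2)·f(k+1) = (k + 5)·f(k) + (k + 7/2).
deg f ≤ 3 (via 1,1,1).
Match coefficients ⇒ f(k) = k*(k + 3)*(k + 6)/16.
So s_k = (B(k−1)f/C)·t_k = (k*(k + 3)*(k + 5)*(k + 6)/(8*(2*k + 7)))·t_k = k*(k + 6)/(8*(k**2 + 6*k + 8)).
Verify: (2*k + 7)/(k**4 + 14*k**3 + 71*k**2 + 154*k + 120) matches t_k.
Σ_(k=0)^(3) t_k = s_(4) − s_(0) = 5/48 − (0) = 5/48.

Σ = 5/48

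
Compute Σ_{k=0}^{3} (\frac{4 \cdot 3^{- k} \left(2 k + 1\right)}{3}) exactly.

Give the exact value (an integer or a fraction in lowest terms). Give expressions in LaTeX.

Σ = 304/81

r(k) = (2*k + 3)/(3*(2*k + 1)) after simplifying.
Factor: A=1/3; B=1; C=k + 1/2.
f must satisfy (1/3)·f(k+1) − (1)·f(k) = k + 1/2.
deg f ≤ 1 (via 0,0,1).
Coefficient equations give f(k) = -3*(k + 1)/2.
Get s_k = R·t_k = 4*(-k - 1)/3**k with R(k) = B(k−1)f(k)/C(k) = -3*(k + 1)/(2*k + 1).
Check: Δs_k = 4*(2*k + 1)/(3*3**k). ✓
Σ_(k=0)^(3) t_k = s_(4) − s_(0) = -20/81 − (-4) = 304/81.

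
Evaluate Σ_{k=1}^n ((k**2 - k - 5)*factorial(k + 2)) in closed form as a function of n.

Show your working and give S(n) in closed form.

S(n) = n*factorial(n + 3) - 3*factorial(n + 3) + 18

t_(k+1)/t_k = (k + 3)*(k - (k + 1)**2 + 6)/(-k**2 + k + 5).
Take A(k)=k + 3, B(k)=1, C(k)=k**2 - k - 5.
f must satisfy (k + 3)·f(k+1) − (1)·f(k) = k**2 - k - 5.
d = 1 from the (1,0,2) case.
A polynomial solution: f(k) = k - 4.
Get s_k = R·t_k = (k - 4)*factorial(k + 2) with R(k) = B(k−1)f(k)/C(k) = (k - 4)/(k**2 - k - 5).
s_(k+1) − s_k = (k**2 - k - 5)*factorial(k + 2) = t_k.
Telescope: S(n) = s_(n+1) − s_(1) = (n - 3)*factorial(n + 3) − (-18) = n*factorial(n + 3) - 3*factorial(n + 3) + 18.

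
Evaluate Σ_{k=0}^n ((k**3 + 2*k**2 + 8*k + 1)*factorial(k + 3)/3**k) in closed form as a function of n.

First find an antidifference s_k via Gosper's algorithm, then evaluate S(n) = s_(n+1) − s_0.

Step 1: r(k) = (k**4 + 9*k**3 + 35*k**2 + 72*k + 48)/(3*(k**3 + 2*k**2 + 8*k + 1)).
Normal form (A,B,C) = (k/3 + 4/3, 1, k**3 + 2*k**2 + 8*k + 1).
f must satisfy (k/3 + 4/3)·f(k+1) − (1)·f(k) = k**3 + 2*k**2 + 8*k + 1.
Bound: deg f ≤ 2.
Match coefficients ⇒ f(k) = 3*(k**2 - k + 1).
Get s_k = R·t_k = 3**(1 - k)*(k**2 - k + 1)*factorial(k + 3) with R(k) = B(k−1)f(k)/C(k) = 3*(k**2 - k + 1)/(k**3 + 2*k**2 + 8*k + 1).
s_(k+1) − s_k = (k**3 + 2*k**2 + 8*k + 1)*factorial(k + 3)/3**k = t_k.
Telescope: S(n) = s_(n+1) − s_(0) = (n**2 + n + 1)*factorial(n + 4)/3**n − (18) = -18 + n**2*factorial(n + 4)/3**n + n*factorial(n + 4)/3**n + factorial(n + 4)/3**n.

S(n) = -18 + n**2*factorial(n + 4)/3**n + n*factorial(n + 4)/3**n + factorial(n + 4)/3**n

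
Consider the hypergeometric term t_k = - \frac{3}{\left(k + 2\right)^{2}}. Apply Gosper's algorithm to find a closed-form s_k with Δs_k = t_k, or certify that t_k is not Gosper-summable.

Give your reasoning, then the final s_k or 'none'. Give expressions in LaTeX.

Compute t_(k+1)/t_k: get (k + 2)**2/(k + 3)**2.
Take A(k)=k**2 + 4*k + 4, B(k)=k**2 + 6*k + 9, C(k)=1.
Set up (k**2 + 4*k + 4)·f(k+1) − (k**2 + 4*k + 4)·f(k) − (1) = 0.
From deg A=2, deg B=2, deg C=0: d=0.
f = c0 ⇒ A·f(k+1) − B(k−1)·f(k) − C = -1. The system {-1 = 0} is inconsistent; no antidifference.

none — t_k is not Gosper-summable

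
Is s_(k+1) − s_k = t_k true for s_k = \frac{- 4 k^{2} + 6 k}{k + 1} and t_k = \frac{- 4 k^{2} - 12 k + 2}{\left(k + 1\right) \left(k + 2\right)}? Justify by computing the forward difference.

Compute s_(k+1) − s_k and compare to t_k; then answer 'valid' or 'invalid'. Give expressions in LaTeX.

valid (s_(k+1) − s_k reduces to t_k)

s_(k+1) = 2*(-2*k**2 - k + 1)/(k + 2)
s_(k+1) − s_k = 2*(-2*k**2 - 6*k + 1)/(k**2 + 3*k + 2)
(s_(k+1) − s_k) − t_k = 0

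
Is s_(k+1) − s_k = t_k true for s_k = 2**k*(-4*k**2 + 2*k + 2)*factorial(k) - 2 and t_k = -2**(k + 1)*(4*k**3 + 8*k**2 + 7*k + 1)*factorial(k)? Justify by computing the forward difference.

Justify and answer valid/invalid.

Valid — Δs_k = t_k.

s_(k+1) = -8*2**k*k**3*factorial(k) - 20*2**k*k**2*factorial(k) - 12*2**k*k*factorial(k) - 2
s_(k+1) − s_k = -2**(k + 1)*(4*k**3 + 8*k**2 + 7*k + 1)*factorial(k)
(s_(k+1) − s_k) − t_k = 0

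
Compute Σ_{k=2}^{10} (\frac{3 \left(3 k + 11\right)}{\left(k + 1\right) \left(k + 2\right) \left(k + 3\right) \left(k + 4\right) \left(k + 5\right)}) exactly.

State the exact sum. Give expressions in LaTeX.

Compute t_(k+1)/t_k: get (k + 1)*(3*k + 14)/((k + 6)*(3*k + 11)).
Take A(k)=k + 1, B(k)=k + 6, C(k)=k + 11/3.
Set up (k + 1)·f(k+1) − (k + 5)·f(k) − (k + 11/3) = 0.
Bound: deg f ≤ 4.
Match coefficients ⇒ f(k) = k*(k + 3)*(k**2 + 7*k + 14)/24.
Certificate R = B(k−1)f/C = k*(k + 3)*(k + 5)*(k**2 + 7*k + 14)/(8*(3*k + 11)) gives s_k = 3*k*(k**2 + 7*k + 14)/(8*(k**3 + 7*k**2 + 14*k + 8)).
Δs = 3*(3*k + 11)/(k**5 + 15*k**4 + 85*k**3 + 225*k**2 + 274*k + 120), as required.
Evaluate s at k=11 and k=2: 583/1560 and 1/3; difference 21/520.

Σ = 21/520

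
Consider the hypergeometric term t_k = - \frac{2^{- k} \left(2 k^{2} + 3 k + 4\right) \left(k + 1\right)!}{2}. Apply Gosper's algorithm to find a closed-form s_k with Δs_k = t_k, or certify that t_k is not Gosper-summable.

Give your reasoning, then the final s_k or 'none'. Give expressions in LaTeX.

s_k = - 2^{- k} \left(2 k + 1\right) \left(k + 1\right)!

Step 1: r(k) = (k + 2)*(3*k + 2*(k + 1)**2 + 7)/(2*(2*k**2 + 3*k + 4)).
Take A(k)=k/2 + 1, B(k)=1, C(k)=k**2 + 3*k/2 + 2.
Need (k/2 + 1)·f(k+1) − (1)·f(k) = k**2 + 3*k/2 + 2.
deg f ≤ 1 (via 1,0,2).
Match coefficients ⇒ f(k) = 2*k + 1.
Then R = B(k−1)f/C = 2*(2*k + 1)/(2*k**2 + 3*k + 4), so s_k = R(k)·t_k = -(2*k + 1)*factorial(k + 1)/2**k.
Δs = -(2*k**2 + 3*k + 4)*factorial(k + 1)/(2*2**k), as required.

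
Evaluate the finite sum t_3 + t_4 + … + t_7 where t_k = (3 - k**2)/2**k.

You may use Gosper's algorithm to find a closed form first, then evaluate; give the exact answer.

Ratio r(k) = ((k + 1)**2 - 3)/(2*(k**2 - 3)).
Gosper form: A/B · C(k+1)/C(k) with A=1/2, B=1, C=k**2 - 3.
Set up (1/2)·f(k+1) − (1)·f(k) − (k**2 - 3) = 0.
Bound: deg f ≤ 2.
Match coefficients ⇒ f(k) = -2*k*(k + 2).
So s_k = (B(k−1)f/C)·t_k = (-2*k*(k + 2)/(k**2 - 3))·t_k = 2**(1 - k)*k*(k + 2).
Δs = (3 - k**2)/2**k, as required.
Evaluate s at k=8 and k=3: 5/8 and 15/4; difference -25/8.

Σ = -25/8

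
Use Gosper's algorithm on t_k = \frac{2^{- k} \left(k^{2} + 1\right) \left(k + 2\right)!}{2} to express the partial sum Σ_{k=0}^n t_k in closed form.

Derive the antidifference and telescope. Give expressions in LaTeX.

The ratio is (k + 3)*((k + 1)**2 + 1)/(2*(k**2 + 1)).
Gosper form: A/B · C(k+1)/C(k) with A=k/2 + 3/2, B=1, C=k**2 + 1.
f must satisfy (k/2 + 3/2)·f(k+1) − (1)·f(k) = k**2 + 1.
deg f ≤ 1 (via 1,0,2).
Coefficient equations give f(k) = 2*(k - 2).
Certificate R = B(k−1)f/C = 2*(k - 2)/(k**2 + 1) gives s_k = (k - 2)*factorial(k + 2)/2**k.
s_(k+1) − s_k = (k**2 + 1)*factorial(k + 2)/(2*2**k) = t_k.
Telescope: S(n) = s_(n+1) − s_(0) = 2**(-n - 1)*(n - 1)*factorial(n + 3) − (-4) = 4 + n*factorial(n + 3)/(2*2**n) - factorial(n + 3)/(2*2**n).

S(n) = 4 + \frac{2^{- n} n \left(n + 3\right)!}{2} - \frac{2^{- n} \left(n + 3\right)!}{2}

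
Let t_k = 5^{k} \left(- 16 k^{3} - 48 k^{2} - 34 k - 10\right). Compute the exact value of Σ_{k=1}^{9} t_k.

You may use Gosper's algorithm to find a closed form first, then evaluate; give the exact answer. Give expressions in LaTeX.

r(k) = 5*(8*k**3 + 48*k**2 + 89*k + 54)/(8*k**3 + 24*k**2 + 17*k + 5) after simplifying.
A = 5, B = 1, C = k**3 + 3*k**2 + 17*k/8 + 5/8.
Set up (5)·f(k+1) − (1)·f(k) − (k**3 + 3*k**2 + 17*k/8 + 5/8) = 0.
From deg A=0, deg B=0, deg C=3: d=3.
Coefficient equations give f(k) = k*(4*k**2 - 3*k + 1)/16.
Certificate R = B(k−1)f/C = k*(4*k**2 - 3*k + 1)/(2*(8*k**3 + 24*k**2 + 17*k + 5)) gives s_k = 5**k*k*(-4*k**2 + 3*k - 1).
s_(k+1) − s_k = 5**k*(-16*k**3 - 48*k**2 - 34*k - 10) = t_k.
Telescoping: Σ = s_(10) − s_(1) = -36230468750 − (-10) = -36230468740.

Σ = -36230468740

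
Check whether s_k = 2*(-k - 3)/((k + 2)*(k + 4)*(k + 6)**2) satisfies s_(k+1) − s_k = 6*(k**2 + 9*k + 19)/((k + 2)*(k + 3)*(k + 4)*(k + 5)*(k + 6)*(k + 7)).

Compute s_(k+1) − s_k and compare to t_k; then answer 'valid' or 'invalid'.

Invalid: residual 6*(-4*k**3 - 60*k**2 - 290*k - 447)/(k**8 + 40*k**7 + 688*k**6 + 6634*k**5 + 39139*k**4 + 144310*k**3 + 323772*k**2 + 402696*k + 211680) ≠ 0.

s_(k+1) = 2*(-k - 4)/((k + 3)*(k + 5)*(k + 7)**2)
s_(k+1) − s_k = 2*(-(k + 2)*(k + 4)**2*(k + 6)**2 + (k + 3)**2*(k + 5)*(k + 7)**2)/((k + 2)*(k + 3)*(k + 4)*(k + 5)*(k + 6)**2*(k + 7)**2)
(s_(k+1) − s_k) − t_k = 6*(-4*k**3 - 60*k**2 - 290*k - 447)/(k**8 + 40*k**7 + 688*k**6 + 6634*k**5 + 39139*k**4 + 144310*k**3 + 323772*k**2 + 402696*k + 211680)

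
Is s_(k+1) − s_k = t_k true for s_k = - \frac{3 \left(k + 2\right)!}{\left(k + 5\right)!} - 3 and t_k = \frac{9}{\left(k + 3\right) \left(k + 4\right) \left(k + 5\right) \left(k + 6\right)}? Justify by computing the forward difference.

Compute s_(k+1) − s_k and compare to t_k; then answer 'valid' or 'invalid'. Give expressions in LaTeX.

s_(k+1) = -3*factorial(k + 3)/factorial(k + 6) - 3
s_(k+1) − s_k = 9/((k + 3)*(k + 4)*(k + 5)*(k + 6))
(s_(k+1) − s_k) − t_k = 0

Valid — Δs_k = t_k.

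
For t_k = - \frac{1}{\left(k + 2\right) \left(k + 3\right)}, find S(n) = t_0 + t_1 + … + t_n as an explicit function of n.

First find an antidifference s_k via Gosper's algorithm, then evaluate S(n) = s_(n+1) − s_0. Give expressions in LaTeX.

Ratio r(k) = (k + 2)/(k + 4).
Take A(k)=k + 2, B(k)=k + 4, C(k)=1.
Key eq: (k + 2)·f(k+1) = (k + 3)·f(k) + (1).
Degrees (1,1,0) ⇒ d ≤ 1.
Solving with deg f ≤ 1: f(k) = k/2.
Then R = B(k−1)f/C = k*(k + 3)/2, so s_k = R(k)·t_k = -k/(2*k + 4).
Check: Δs_k = -1/(k**2 + 5*k + 6). ✓
Σ_(k=0)^n t_k = s_(n+1) − s_(0) = ((-n - 1)/(2*(n + 3))) − (0), i.e. (-n - 1)/(2*(n + 3)).

S(n) = \frac{- n - 1}{2 \left(n + 3\right)}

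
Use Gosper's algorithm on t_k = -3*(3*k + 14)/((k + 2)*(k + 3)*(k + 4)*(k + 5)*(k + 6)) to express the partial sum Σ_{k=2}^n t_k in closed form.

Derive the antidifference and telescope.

The ratio is (k + 2)*(3*k + 17)/((k + 7)*(3*k + 14)).
So A=k + 2 and B=k + 7, with C=k + 14/3.
Key eq: (k + 2)·f(k+1) = (k + 6)·f(k) + (k + 14/3).
Bound: deg f ≤ 4.
Match coefficients ⇒ f(k) = k*(k + 4)*(k**2 + 10*k + 31)/90.
Certificate R = B(k−1)f/C = k*(k + 4)*(k + 6)*(k**2 + 10*k + 31)/(30*(3*k + 14)) gives s_k = k*(-k**2 - 10*k - 31)/(10*(k**3 + 10*k**2 + 31*k + 30)).
s_(k+1) − s_k = 3*(-3*k - 14)/(k**5 + 20*k**4 + 155*k**3 + 580*k**2 + 1044*k + 720) = t_k.
Evaluate: s_(n+1) = (-n**3 - 13*n**2 - 54*n - 42)/(10*(n**3 + 13*n**2 + 54*n + 72)); subtract s_(2) = -11/140 ⇒ S(n) = 3*(-n**3 - 13*n**2 - 54*n + 68)/(140*(n**3 + 13*n**2 + 54*n + 72)).

S(n) = 3*(-n**3 - 13*n**2 - 54*n + 68)/(140*(n**3 + 13*n**2 + 54*n + 72))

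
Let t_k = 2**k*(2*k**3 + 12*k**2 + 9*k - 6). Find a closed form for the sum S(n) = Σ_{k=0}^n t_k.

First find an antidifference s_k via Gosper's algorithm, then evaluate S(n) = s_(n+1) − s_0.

Step 1: r(k) = 2*(2*k**3 + 18*k**2 + 39*k + 17)/(2*k**3 + 12*k**2 + 9*k - 6).
Take A(k)=2, B(k)=1, C(k)=k**3 + 6*k**2 + 9*k/2 - 3.
Set up (2)·f(k+1) − (1)·f(k) − (k**3 + 6*k**2 + 9*k/2 - 3) = 0.
Bound: deg f ≤ 3.
Solve for f: f(k) = (2*k**3 - 3*k - 4)/2 (degree 3 ≤ 3).
Get s_k = R·t_k = 2**k*(2*k**3 - 3*k - 4) with R(k) = B(k−1)f(k)/C(k) = (2*k**3 - 3*k - 4)/(2*k**3 + 12*k**2 + 9*k - 6).
Verify: 2**k*(2*k**3 + 12*k**2 + 9*k - 6) matches t_k.
s_(n+1) = 2**(n + 1)*(2*n**3 + 6*n**2 + 3*n - 5) and s_(0) = -4, so S(n) = 4*2**n*n**3 + 12*2**n*n**2 + 6*2**n*n - 10*2**n + 4.

S(n) = 4*2**n*n**3 + 12*2**n*n**2 + 6*2**n*n - 10*2**n + 4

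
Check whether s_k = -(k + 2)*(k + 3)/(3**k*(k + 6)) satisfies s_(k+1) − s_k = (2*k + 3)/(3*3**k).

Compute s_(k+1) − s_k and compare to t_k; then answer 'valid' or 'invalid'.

Invalid: residual 2*(-k**2 - 9*k - 12)/(3**k*(k**2 + 13*k + 42)) ≠ 0.

s_(k+1) = -(k + 3)*(k + 4)/(3*3**k*(k + 7))
s_(k+1) − s_k = (2*k**3 + 23*k**2 + 69*k + 54)/(3*3**k*(k**2 + 13*k + 42))
(s_(k+1) − s_k) − t_k = 2*(-k**2 - 9*k - 12)/(3**k*(k**2 + 13*k + 42))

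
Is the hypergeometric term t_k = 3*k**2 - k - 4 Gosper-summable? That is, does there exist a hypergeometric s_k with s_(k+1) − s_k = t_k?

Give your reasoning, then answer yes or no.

Yes. s_k = k*(k**2 - 2*k - 3).

Step 1: r(k) = (k - 3*(k + 1)**2 + 5)/(-3*k**2 + k + 4).
Gosper form: A/B · C(k+1)/C(k) with A=1, B=1, C=k**2 - k/3 - 4/3.
Need (1)·f(k+1) − (1)·f(k) = k**2 - k/3 - 4/3.
deg f ≤ 3 (via 0,0,2).
Coefficient equations give f(k) = k*(k - 3)*(k + 1)/3.
Certificate R = B(k−1)f/C = k*(k - 3)/(3*k - 4) gives s_k = k*(k**2 - 2*k - 3).
Check: Δs_k = 3*k**2 - k - 4. ✓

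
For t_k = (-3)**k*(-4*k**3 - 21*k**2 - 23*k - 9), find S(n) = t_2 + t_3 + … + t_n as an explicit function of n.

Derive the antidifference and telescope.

S(n) = -3*(-3)**n*n**3 - 18*(-3)**n*n**2 - 24*(-3)**n*n - 9*(-3)**n - 162

Step 1: r(k) = 3*(-4*k**3 - 33*k**2 - 77*k - 57)/(4*k**3 + 21*k**2 + 23*k + 9).
Take A(k)=-3, B(k)=1, C(k)=k**3 + 21*k**2/4 + 23*k/4 + 9/4.
Need (-3)·f(k+1) − (1)·f(k) = k**3 + 21*k**2/4 + 23*k/4 + 9/4.
From deg A=0, deg B=0, deg C=3: d=3.
Solving with deg f ≤ 3: f(k) = -k*(k**2 + 3*k - 1)/4.
Certificate R = B(k−1)f/C = -k*(k**2 + 3*k - 1)/(4*k**3 + 21*k**2 + 23*k + 9) gives s_k = (-3)**k*k*(k**2 + 3*k - 1).
Verify: (-3)**k*(-4*k**3 - 21*k**2 - 23*k - 9) matches t_k.
Evaluate: s_(n+1) = (-3)**(n + 1)*(n**3 + 6*n**2 + 8*n + 3); subtract s_(2) = 162 ⇒ S(n) = -3*(-3)**n*n**3 - 18*(-3)**n*n**2 - 24*(-3)**n*n - 9*(-3)**n - 162.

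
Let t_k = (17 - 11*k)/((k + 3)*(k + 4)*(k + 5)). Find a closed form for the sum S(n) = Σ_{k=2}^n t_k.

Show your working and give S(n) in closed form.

S(n) = (-n**2 + 2*n - 1)/(n**2 + 9*n + 20)

t_(k+1)/t_k = (k + 3)*(11*k - 6)/((k + 6)*(11*k - 17)).
Gosper form: A/B · C(k+1)/C(k) with A=k + 3, B=k + 6, C=k - 17/11.
Solve (k + 3)·f(k+1) − (k + 5)·f(k) = k - 17/11.
deg f ≤ 2 (via 1,1,1).
A polynomial solution: f(k) = k*(2*k - 19)/33.
Get s_k = R·t_k = k*(19 - 2*k)/(3*(k + 3)*(k + 4)) with R(k) = B(k−1)f(k)/C(k) = k*(k + 5)*(2*k - 19)/(3*(11*k - 17)).
Check: Δs_k = (17 - 11*k)/(k**3 + 12*k**2 + 47*k + 60). ✓
Σ_(k=2)^n t_k = s_(n+1) − s_(2) = ((-2*n**2 + 15*n + 17)/(3*(n**2 + 9*n + 20))) − (1/3), i.e. (-n**2 + 2*n - 1)/(n**2 + 9*n + 20).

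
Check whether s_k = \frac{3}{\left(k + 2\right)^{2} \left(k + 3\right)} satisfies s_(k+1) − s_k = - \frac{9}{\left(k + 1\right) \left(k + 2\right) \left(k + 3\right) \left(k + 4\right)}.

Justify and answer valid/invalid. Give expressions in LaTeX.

s_(k+1) = 3/((k + 3)**2*(k + 4))
s_(k+1) − s_k = 3*((k + 2)**2 - (k + 3)*(k + 4))/((k + 2)**2*(k + 3)**2*(k + 4))
(s_(k+1) − s_k) − t_k = 6*(2*k + 5)/(k**6 + 15*k**5 + 91*k**4 + 285*k**3 + 484*k**2 + 420*k + 144)

Invalid: residual \frac{6 \left(2 k + 5\right)}{k^{6} + 15 k^{5} + 91 k^{4} + 285 k^{3} + 484 k^{2} + 420 k + 144} ≠ 0.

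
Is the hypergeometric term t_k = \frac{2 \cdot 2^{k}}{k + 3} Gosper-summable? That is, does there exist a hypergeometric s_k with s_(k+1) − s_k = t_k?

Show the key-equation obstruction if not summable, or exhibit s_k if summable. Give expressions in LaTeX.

Step 1: r(k) = 2*(k + 3)/(k + 4).
Gosper form: A/B · C(k+1)/C(k) with A=2*k + 6, B=k + 4, C=1.
f must satisfy (2*k + 6)·f(k+1) − (k + 3)·f(k) = 1.
deg f ≤ -1 (via 1,1,0).
Bound -1 < 0, so the key equation has no polynomial solution.

No — key equation has no polynomial f.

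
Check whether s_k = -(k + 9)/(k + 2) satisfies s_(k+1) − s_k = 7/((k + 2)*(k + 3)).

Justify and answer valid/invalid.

Valid — Δs_k = t_k.

s_(k+1) = (-k - 10)/(k + 3)
s_(k+1) − s_k = 7/(k**2 + 5*k + 6)
(s_(k+1) − s_k) − t_k = 0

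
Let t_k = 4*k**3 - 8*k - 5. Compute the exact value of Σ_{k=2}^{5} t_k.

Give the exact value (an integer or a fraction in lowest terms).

t_(k+1)/t_k = (8*k - 4*(k + 1)**3 + 13)/(-4*k**3 + 8*k + 5).
Factor: A=1; B=1; C=k**3 - 2*k - 5/4.
Key eq: (1)·f(k+1) = (1)·f(k) + (k**3 - 2*k - 5/4).
From deg A=0, deg B=0, deg C=3: d=4.
Solving with deg f ≤ 4: f(k) = k*(k**3 - 2*k**2 - 3*k - 1)/4.
So s_k = (B(k−1)f/C)·t_k = (k*(k**3 - 2*k**2 - 3*k - 1)/(4*k**3 - 8*k - 5))·t_k = k*(k**3 - 2*k**2 - 3*k - 1).
Verify: 4*k**3 - 8*k - 5 matches t_k.
Σ_(k=2)^(5) t_k = s_(6) − s_(2) = 750 − (-14) = 764.

Σ = 764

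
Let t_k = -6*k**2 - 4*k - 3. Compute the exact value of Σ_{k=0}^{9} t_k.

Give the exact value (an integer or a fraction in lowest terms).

t_(k+1)/t_k = (6*k**2 + 16*k + 13)/(6*k**2 + 4*k + 3).
So A=1 and B=1, with C=k**2 + 2*k/3 + 1/2.
Key eq: (1)·f(k+1) = (1)·f(k) + (k**2 + 2*k/3 + 1/2).
Bound: deg f ≤ 3.
Solving with deg f ≤ 3: f(k) = k*(2*k**2 - k + 2)/6.
R(k) = B(k−1)·f(k)/C(k) = k*(2*k**2 - k + 2)/(6*k**2 + 4*k + 3); s_k = R·t_k = k*(-2*k**2 + k - 2).
Δs = -6*k**2 - 4*k - 3, as required.
Sum = s_(10) − s_(0); s_(10) = -1920, s_(0) = 0 ⇒ -1920.

Σ = -1920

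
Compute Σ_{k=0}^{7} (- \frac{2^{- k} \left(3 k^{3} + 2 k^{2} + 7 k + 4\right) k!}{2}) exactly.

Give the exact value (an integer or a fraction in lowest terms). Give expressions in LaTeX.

Σ = -28667

Ratio r(k) = (3*k**4 + 14*k**3 + 31*k**2 + 36*k + 16)/(2*(3*k**3 + 2*k**2 + 7*k + 4)).
Factor: A=k/2 + 1/2; B=1; C=k**3 + 2*k**2/3 + 7*k/3 + 4/3.
Solve (k/2 + 1/2)·f(k+1) − (1)·f(k) = k**3 + 2*k**2/3 + 7*k/3 + 4/3.
Bound: deg f ≤ 2.
Solve for f: f(k) = 2*(k - 1)*(3*k + 2)/3 (degree 2 ≤ 2).
Then R = B(k−1)f/C = 2*(k - 1)*(3*k + 2)/(3*k**3 + 2*k**2 + 7*k + 4), so s_k = R(k)·t_k = -(k - 1)*(3*k + 2)*factorial(k)/2**k.
s_(k+1) − s_k = -(3*k**3 + 2*k**2 + 7*k + 4)*factorial(k)/(2*2**k) = t_k.
Telescoping: Σ = s_(8) − s_(0) = -28665 − (2) = -28667.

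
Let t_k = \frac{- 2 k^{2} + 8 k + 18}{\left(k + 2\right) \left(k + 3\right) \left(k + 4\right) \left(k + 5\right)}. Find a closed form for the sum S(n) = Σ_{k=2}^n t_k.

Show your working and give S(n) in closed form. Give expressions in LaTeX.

Compute t_(k+1)/t_k: get (k**3 - 16*k - 24)/(k**3 + 2*k**2 - 33*k - 54).
Factor: A=k + 2; B=k + 6; C=k**2 - 4*k - 9.
Set up (k + 2)·f(k+1) − (k + 5)·f(k) − (k**2 - 4*k - 9) = 0.
From deg A=1, deg B=1, deg C=2: d=3.
Solve for f: f(k) = -k*(k**2 + 21*k + 32)/12 (degree 3 ≤ 3).
R(k) = B(k−1)·f(k)/C(k) = -k*(k + 5)*(k**2 + 21*k + 32)/(12*(k**2 - 4*k - 9)); s_k = R·t_k = k*(k**2 + 21*k + 32)/(6*(k + 2)*(k + 3)*(k + 4)).
Check: Δs_k = 2*(-k**2 + 4*k + 9)/(k**4 + 14*k**3 + 71*k**2 + 154*k + 120). ✓
Telescope: S(n) = s_(n+1) − s_(2) = (n**3 + 24*n**2 + 77*n + 54)/(6*(n**3 + 12*n**2 + 47*n + 60)) − (13/60) = (-n**3 + 28*n**2 + 53*n - 80)/(20*(n**3 + 12*n**2 + 47*n + 60)).

S(n) = \frac{- n^{3} + 28 n^{2} + 53 n - 80}{20 \left(n^{3} + 12 n^{2} + 47 n + 60\right)}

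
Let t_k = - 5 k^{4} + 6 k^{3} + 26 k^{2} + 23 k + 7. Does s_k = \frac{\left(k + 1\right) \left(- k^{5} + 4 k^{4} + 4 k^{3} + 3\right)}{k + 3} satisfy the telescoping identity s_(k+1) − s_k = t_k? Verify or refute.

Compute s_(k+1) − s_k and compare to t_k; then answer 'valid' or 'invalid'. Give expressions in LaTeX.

s_(k+1) = (k + 2)*(-(k + 1)**5 + 4*(k + 1)**4 + 4*(k + 1)**3 + 3)/(k + 4)
s_(k+1) − s_k = (-5*k**6 - 21*k**5 + 34*k**4 + 197*k**3 + 278*k**2 + 173*k + 48)/(k**2 + 7*k + 12)
(s_(k+1) − s_k) − t_k = 2*(4*k**5 + 13*k**4 - 40*k**3 - 101*k**2 - 76*k - 18)/(k**2 + 7*k + 12)

Invalid: residual \frac{2 \left(4 k^{5} + 13 k^{4} - 40 k^{3} - 101 k^{2} - 76 k - 18\right)}{k^{2} + 7 k + 12} ≠ 0.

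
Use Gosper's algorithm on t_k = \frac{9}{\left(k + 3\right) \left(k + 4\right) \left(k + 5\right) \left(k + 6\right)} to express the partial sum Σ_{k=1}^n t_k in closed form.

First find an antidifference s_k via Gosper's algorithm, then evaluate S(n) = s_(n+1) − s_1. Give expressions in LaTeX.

Compute t_(k+1)/t_k: get (k + 3)/(k + 7).
A = k + 3, B = k + 7, C = 1.
Solve (k + 3)·f(k+1) − (k + 6)·f(k) = 1.
Degrees (1,1,0) ⇒ d ≤ 3.
A polynomial solution: f(k) = k*(k**2 + 12*k + 47)/180.
So s_k = (B(k−1)f/C)·t_k = (k*(k + 6)*(k**2 + 12*k + 47)/180)·t_k = k*(k**2 + 12*k + 47)/(20*(k + 3)*(k + 4)*(k + 5)).
Check: Δs_k = 9/(k**4 + 18*k**3 + 119*k**2 + 342*k + 360). ✓
Σ_(k=1)^n t_k = s_(n+1) − s_(1) = ((n**3 + 15*n**2 + 74*n + 60)/(20*(n**3 + 15*n**2 + 74*n + 120))) − (1/40), i.e. n*(n**2 + 15*n + 74)/(40*(n**3 + 15*n**2 + 74*n + 120)).

S(n) = \frac{n \left(n^{2} + 15 n + 74\right)}{40 \left(n^{3} + 15 n^{2} + 74 n + 120\right)}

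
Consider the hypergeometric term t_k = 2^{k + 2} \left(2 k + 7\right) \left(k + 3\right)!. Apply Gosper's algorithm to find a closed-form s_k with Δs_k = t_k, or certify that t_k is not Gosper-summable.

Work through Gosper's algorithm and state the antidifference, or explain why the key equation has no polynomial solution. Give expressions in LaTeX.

t_(k+1)/t_k = 2*(k + 4)*(2*k + 9)/(2*k + 7).
Normal form (A,B,C) = (2*k + 8, 1, k + 7/2).
Set up (2*k + 8)·f(k+1) − (1)·f(k) − (k + 7/2) = 0.
deg f ≤ 0 (via 1,0,1).
Coefficient equations give f(k) = 1/2.
Then R = B(k−1)f/C = 1/(2*k + 7), so s_k = R(k)·t_k = 2**(k + 2)*factorial(k + 3).
Δs = 2**(k + 2)*(2*k + 7)*factorial(k + 3), as required.

s_k = 2^{k + 2} \left(k + 3\right)!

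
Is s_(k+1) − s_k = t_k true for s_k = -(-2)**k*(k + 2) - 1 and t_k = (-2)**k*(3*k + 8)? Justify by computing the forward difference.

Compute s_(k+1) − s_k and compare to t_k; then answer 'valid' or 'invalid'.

valid; difference matches t_k

s_(k+1) = 2*(-2)**k*(k + 3) - 1
s_(k+1) − s_k = (-2)**k*(3*k + 8)
(s_(k+1) − s_k) − t_k = 0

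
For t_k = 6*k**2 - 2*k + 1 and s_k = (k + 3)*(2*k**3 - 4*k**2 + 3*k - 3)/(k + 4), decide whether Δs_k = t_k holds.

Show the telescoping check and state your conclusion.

s_(k+1) = (k + 4)*(3*k + 2*(k + 1)**3 - 4*(k + 1)**2)/(k + 5)
s_(k+1) − s_k = (6*k**4 + 48*k**3 + 77*k**2 - 21*k + 13)/(k**2 + 9*k + 20)
(s_(k+1) − s_k) − t_k = (-4*k**3 - 26*k**2 + 10*k - 7)/(k**2 + 9*k + 20)

Invalid: residual (-4*k**3 - 26*k**2 + 10*k - 7)/(k**2 + 9*k + 20) ≠ 0.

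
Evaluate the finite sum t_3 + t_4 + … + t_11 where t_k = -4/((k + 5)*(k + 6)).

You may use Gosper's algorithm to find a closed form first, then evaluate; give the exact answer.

Compute t_(k+1)/t_k: get (k + 5)/(k + 7).
Take A(k)=k + 5, B(k)=k + 7, C(k)=1.
Set up (k + 5)·f(k+1) − (k + 6)·f(k) − (1) = 0.
d = 1 from the (1,1,0) case.
Coefficient equations give f(k) = k/5.
R(k) = B(k−1)·f(k)/C(k) = k*(k + 6)/5; s_k = R·t_k = -4*k/(5*k + 25).
Verify: -4/(k**2 + 11*k + 30) matches t_k.
Sum = s_(12) − s_(3); s_(12) = -48/85, s_(3) = -3/10 ⇒ -9/34.

Σ = -9/34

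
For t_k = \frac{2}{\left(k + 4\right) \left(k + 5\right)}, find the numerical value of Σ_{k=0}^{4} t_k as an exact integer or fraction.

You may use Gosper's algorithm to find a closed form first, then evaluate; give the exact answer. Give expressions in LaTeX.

Step 1: r(k) = (k + 4)/(k + 6).
Take A(k)=k + 4, B(k)=k + 6, C(k)=1.
Key eq: (k + 4)·f(k+1) = (k + 5)·f(k) + (1).
From deg A=1, deg B=1, deg C=0: d=1.
Solve for f: f(k) = k/4 (degree 1 ≤ 1).
R(k) = B(k−1)·f(k)/C(k) = k*(k + 5)/4; s_k = R·t_k = k/(2*(k + 4)).
Δs = 2/(k**2 + 9*k + 20), as required.
Σ_(k=0)^(4) t_k = s_(5) − s_(0) = 5/18 − (0) = 5/18.

Σ = 5/18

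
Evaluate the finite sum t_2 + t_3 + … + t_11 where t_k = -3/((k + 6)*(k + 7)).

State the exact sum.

r(k) = (k + 6)/(k + 8) after simplifying.
Take A(k)=k + 6, B(k)=k + 8, C(k)=1.
Need (k + 6)·f(k+1) − (k + 7)·f(k) = 1.
From deg A=1, deg B=1, deg C=0: d=1.
Solve for f: f(k) = k/6 (degree 1 ≤ 1).
Certificate R = B(k−1)f/C = k*(k + 7)/6 gives s_k = -k/(2*k + 12).
Verify: -3/(k**2 + 13*k + 42) matches t_k.
Telescoping: Σ = s_(12) − s_(2) = -1/3 − (-1/8) = -5/24.

Σ = -5/24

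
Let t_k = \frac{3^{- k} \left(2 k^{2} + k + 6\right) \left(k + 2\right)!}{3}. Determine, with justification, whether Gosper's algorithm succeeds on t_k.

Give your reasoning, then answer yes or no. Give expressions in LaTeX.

t_(k+1)/t_k = (k + 3)*(k + 2*(k + 1)**2 + 7)/(3*(2*k**2 + k + 6)).
Factor: A=k/3 + 1; B=1; C=k**2 + k/2 + 3.
Set up (k/3 + 1)·f(k+1) − (1)·f(k) − (k**2 + k/2 + 3) = 0.
d = 1 from the (1,0,2) case.
A polynomial solution: f(k) = 3*(2*k - 1)/2.
Then R = B(k−1)f/C = 3*(2*k - 1)/(2*k**2 + k + 6), so s_k = R(k)·t_k = (2*k - 1)*factorial(k + 2)/3**k.
Δs = (2*k**2 + k + 6)*factorial(k + 2)/(3*3**k), as required.

Yes. s_k = 3^{- k} \left(2 k - 1\right) \left(k + 2\right)!.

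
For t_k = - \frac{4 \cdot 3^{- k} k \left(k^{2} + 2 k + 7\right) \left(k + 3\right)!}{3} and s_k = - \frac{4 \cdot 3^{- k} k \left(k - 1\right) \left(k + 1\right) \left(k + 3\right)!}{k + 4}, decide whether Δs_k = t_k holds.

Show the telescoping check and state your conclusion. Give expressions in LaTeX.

Invalid: residual \frac{4 \cdot 3^{- k} k \left(k^{3} + 6 k^{2} + 12 k + 31\right) \left(k + 3\right)!}{\left(k + 4\right) \left(k + 5\right)} ≠ 0.

s_(k+1) = -4*k*(k + 1)*(k + 2)*factorial(k + 4)/(3*3**k*(k + 5))
s_(k+1) − s_k = -4*k*(k + 1)*(k**3 + 7*k**2 + 20*k + 47)*factorial(k + 3)/(3*3**k*(k + 4)*(k + 5))
(s_(k+1) − s_k) − t_k = 4*k*(k**3 + 6*k**2 + 12*k + 31)*factorial(k + 3)/(3**k*(k + 4)*(k + 5))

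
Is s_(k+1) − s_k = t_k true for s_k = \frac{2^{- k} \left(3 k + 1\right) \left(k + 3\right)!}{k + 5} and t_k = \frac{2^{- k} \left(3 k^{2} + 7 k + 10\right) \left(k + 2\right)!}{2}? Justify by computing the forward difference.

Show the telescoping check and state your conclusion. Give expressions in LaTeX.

Invalid: residual - \frac{2^{- k} \left(3 k^{3} + 22 k^{2} + 39 k + 48\right) \left(k + 2\right)!}{\left(k + 5\right) \left(k + 6\right)} ≠ 0.

s_(k+1) = (3*k + 4)*factorial(k + 4)/(2*2**k*(k + 6))
s_(k+1) − s_k = (3*k**3 + 25*k**2 + 58*k + 68)*factorial(k + 3)/(2*2**k*(k + 5)*(k + 6))
(s_(k+1) − s_k) − t_k = -(3*k**3 + 22*k**2 + 39*k + 48)*factorial(k + 2)/(2**k*(k + 5)*(k + 6))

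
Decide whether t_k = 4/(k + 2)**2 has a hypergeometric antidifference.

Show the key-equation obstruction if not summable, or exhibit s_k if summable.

No; the coefficient equations for f are inconsistent.

Ratio r(k) = (k + 2)**2/(k + 3)**2.
So A=k**2 + 4*k + 4 and B=k**2 + 6*k + 9, with C=1.
Set up (k**2 + 4*k + 4)·f(k+1) − (k**2 + 4*k + 4)·f(k) − (1) = 0.
d = 0 from the (2,2,0) case.
Generic f = c0 gives residual -1; -1 = 0 cannot hold, so t_k is not Gosper-summable.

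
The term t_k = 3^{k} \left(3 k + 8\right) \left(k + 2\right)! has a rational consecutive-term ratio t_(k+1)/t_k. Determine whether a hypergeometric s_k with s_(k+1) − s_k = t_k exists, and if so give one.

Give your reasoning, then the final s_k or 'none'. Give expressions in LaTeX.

s_k = 3^{k} \left(k + 2\right)!

The ratio is 3*(k + 3)*(3*k + 11)/(3*k + 8).
Normal form (A,B,C) = (3*k + 9, 1, k + 8/3).
Set up (3*k + 9)·f(k+1) − (1)·f(k) − (k + 8/3) = 0.
d = 0 from the (1,0,1) case.
Coefficient equations give f(k) = 1/3.
So s_k = (B(k−1)f/C)·t_k = (1/(3*k + 8))·t_k = 3**k*factorial(k + 2).
Δs = 3**k*(3*k + 8)*factorial(k + 2), as required.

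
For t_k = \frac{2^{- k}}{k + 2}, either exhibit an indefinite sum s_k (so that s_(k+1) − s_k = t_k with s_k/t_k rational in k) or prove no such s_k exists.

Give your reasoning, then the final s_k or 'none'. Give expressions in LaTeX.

r(k) = (k + 2)/(2*(k + 3)) after simplifying.
So A=k/2 + 1 and B=k + 3, with C=1.
Need (k/2 + 1)·f(k+1) − (k + 2)·f(k) = 1.
d = -1 from the (1,1,0) case.
deg f ≤ -1 is impossible — no certificate.

none — t_k is not Gosper-summable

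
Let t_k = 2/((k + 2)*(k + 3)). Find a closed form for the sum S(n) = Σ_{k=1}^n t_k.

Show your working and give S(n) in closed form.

t_(k+1)/t_k = (k + 2)/(k + 4).
Take A(k)=k + 2, B(k)=k + 4, C(k)=1.
Solve (k + 2)·f(k+1) − (k + 3)·f(k) = 1.
From deg A=1, deg B=1, deg C=0: d=1.
Coefficient equations give f(k) = k/2.
Then R = B(k−1)f/C = k*(k + 3)/2, so s_k = R(k)·t_k = k/(k + 2).
Verify: 2/(k**2 + 5*k + 6) matches t_k.
Telescope: S(n) = s_(n+1) − s_(1) = (n + 1)/(n + 3) − (1/3) = 2*n/(3*(n + 3)).

S(n) = 2*n/(3*(n + 3))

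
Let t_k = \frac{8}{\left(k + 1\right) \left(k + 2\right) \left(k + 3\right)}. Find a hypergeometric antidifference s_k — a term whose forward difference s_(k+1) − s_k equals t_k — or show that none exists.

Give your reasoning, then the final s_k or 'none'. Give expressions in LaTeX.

Step 1: r(k) = (k + 1)/(k + 4).
Take A(k)=k + 1, B(k)=k + 4, C(k)=1.
Solve (k + 1)·f(k+1) − (k + 3)·f(k) = 1.
deg f ≤ 2 (via 1,1,0).
Match coefficients ⇒ f(k) = k*(k + 3)/4.
So s_k = (B(k−1)f/C)·t_k = (k*(k + 3)**2/4)·t_k = 2*k*(k + 3)/((k + 1)*(k + 2)).
Verify: 8/(k**3 + 6*k**2 + 11*k + 6) matches t_k.

s_k = \frac{2 k \left(k + 3\right)}{\left(k + 1\right) \left(k + 2\right)}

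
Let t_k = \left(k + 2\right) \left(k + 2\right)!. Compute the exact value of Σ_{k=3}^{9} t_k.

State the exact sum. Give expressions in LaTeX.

Σ = 479001480

The ratio is (k + 3)**2/(k + 2).
Take A(k)=k + 3, B(k)=1, C(k)=k + 2.
f must satisfy (k + 3)·f(k+1) − (1)·f(k) = k + 2.
Degrees (1,0,1) ⇒ d ≤ 0.
Solving with deg f ≤ 0: f(k) = 1.
So s_k = (B(k−1)f/C)·t_k = (1/(k + 2))·t_k = factorial(k + 2).
Verify: (k + 2)*factorial(k + 2) matches t_k.
Sum = s_(10) − s_(3); s_(10) = 479001600, s_(3) = 120 ⇒ 479001480.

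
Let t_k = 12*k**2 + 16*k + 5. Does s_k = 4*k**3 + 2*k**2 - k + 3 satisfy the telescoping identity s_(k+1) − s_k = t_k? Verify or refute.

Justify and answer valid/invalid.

s_(k+1) = 4*k**3 + 14*k**2 + 15*k + 8
s_(k+1) − s_k = 12*k**2 + 16*k + 5
(s_(k+1) − s_k) − t_k = 0

Valid — Δs_k = t_k.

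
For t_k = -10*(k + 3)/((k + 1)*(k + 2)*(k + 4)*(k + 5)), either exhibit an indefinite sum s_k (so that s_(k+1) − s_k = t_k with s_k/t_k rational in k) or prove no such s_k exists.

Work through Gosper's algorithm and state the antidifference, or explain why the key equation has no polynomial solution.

t_(k+1)/t_k = (k + 1)*(k + 4)**2/((k + 3)**2*(k + 6)).
Factor: A=k + 1; B=k + 6; C=k**2 + 6*k + 9.
f must satisfy (k + 1)·f(k+1) − (k + 5)·f(k) = k**2 + 6*k + 9.
d = 4 from the (1,1,2) case.
A polynomial solution: f(k) = k*(k + 2)*(k + 3)*(k + 5)/8.
So s_k = (B(k−1)f/C)·t_k = (k*(k + 2)*(k + 5)**2/(8*(k + 3)))·t_k = 5*k*(-k - 5)/(4*(k**2 + 5*k + 4)).
s_(k+1) − s_k = 10*(-k - 3)/(k**4 + 12*k**3 + 49*k**2 + 78*k + 40) = t_k.

s_k = 5*k*(-k - 5)/(4*(k**2 + 5*k + 4))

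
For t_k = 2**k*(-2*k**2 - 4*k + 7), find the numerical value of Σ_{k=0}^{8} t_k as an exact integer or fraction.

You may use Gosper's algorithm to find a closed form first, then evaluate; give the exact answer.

Σ = -62979

Compute t_(k+1)/t_k: get 2*(2*k**2 + 8*k - 1)/(2*k**2 + 4*k - 7).
Take A(k)=2, B(k)=1, C(k)=k**2 + 2*k - 7/2.
f must satisfy (2)·f(k+1) − (1)·f(k) = k**2 + 2*k - 7/2.
d = 2 from the (0,0,2) case.
Coefficient equations give f(k) = (2*k**2 - 4*k - 3)/2.
So s_k = (B(k−1)f/C)·t_k = ((2*k**2 - 4*k - 3)/(2*k**2 + 4*k - 7))·t_k = 2**k*(-2*k**2 + 4*k + 3).
Verify: 2**k*(-2*k**2 - 4*k + 7) matches t_k.
Σ_(k=0)^(8) t_k = s_(9) − s_(0) = -62976 − (3) = -62979.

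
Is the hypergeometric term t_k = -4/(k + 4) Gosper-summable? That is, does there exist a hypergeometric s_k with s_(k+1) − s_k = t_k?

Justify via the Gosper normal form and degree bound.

No; the coefficient equations for f are inconsistent.

Compute t_(k+1)/t_k: get (k + 4)/(k + 5).
Normal form (A,B,C) = (k + 4, k + 5, 1).
Solve (k + 4)·f(k+1) − (k + 4)·f(k) = 1.
Degrees (1,1,0) ⇒ d ≤ 0.
f = c0 ⇒ A·f(k+1) − B(k−1)·f(k) − C = -1. The system {-1 = 0} is inconsistent; no antidifference.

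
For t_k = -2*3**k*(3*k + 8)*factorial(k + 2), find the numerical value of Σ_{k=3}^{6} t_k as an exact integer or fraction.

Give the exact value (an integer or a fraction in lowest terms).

Σ = -1587230640

t_(k+1)/t_k = 3*(k + 3)*(3*k + 11)/(3*k + 8).
Factor: A=3*k + 9; B=1; C=k + 8/3.
Set up (3*k + 9)·f(k+1) − (1)·f(k) − (k + 8/3) = 0.
Degrees (1,0,1) ⇒ d ≤ 0.
Solve for f: f(k) = 1/3 (degree 0 ≤ 0).
Get s_k = R·t_k = -2*3**k*factorial(k + 2) with R(k) = B(k−1)f(k)/C(k) = 1/(3*k + 8).
s_(k+1) − s_k = -2*3**k*(3*k + 8)*factorial(k + 2) = t_k.
Σ_(k=3)^(6) t_k = s_(7) − s_(3) = -1587237120 − (-6480) = -1587230640.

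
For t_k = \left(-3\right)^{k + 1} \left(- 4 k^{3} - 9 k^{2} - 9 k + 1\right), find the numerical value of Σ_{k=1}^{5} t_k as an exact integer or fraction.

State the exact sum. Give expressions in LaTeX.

Σ = -470205

Ratio r(k) = 3*(-4*k**3 - 21*k**2 - 39*k - 21)/(4*k**3 + 9*k**2 + 9*k - 1).
A = -3, B = 1, C = k**3 + 9*k**2/4 + 9*k/4 - 1/4.
f must satisfy (-3)·f(k+1) − (1)·f(k) = k**3 + 9*k**2/4 + 9*k/4 - 1/4.
From deg A=0, deg B=0, deg C=3: d=3.
Solve for f: f(k) = -(k - 1)*(k**2 + k + 1)/4 (degree 3 ≤ 3).
Then R = B(k−1)f/C = -(k - 1)*(k**2 + k + 1)/(4*k**3 + 9*k**2 + 9*k - 1), so s_k = R(k)·t_k = (-3)**(k + 1)*(k**3 - 1).
Δs = (-3)**(k + 1)*(-k**3 - 3*(k + 1)**3 + 4), as required.
Σ_(k=1)^(5) t_k = s_(6) − s_(1) = -470205 − (0) = -470205.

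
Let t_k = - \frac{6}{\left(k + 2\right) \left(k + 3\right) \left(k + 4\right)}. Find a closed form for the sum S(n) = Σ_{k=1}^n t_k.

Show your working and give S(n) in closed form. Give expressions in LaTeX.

S(n) = \frac{n \left(- n - 7\right)}{4 \left(n^{2} + 7 n + 12\right)}

Compute t_(k+1)/t_k: get (k + 2)/(k + 5).
Normal form (A,B,C) = (k + 2, k + 5, 1).
f must satisfy (k + 2)·f(k+1) − (k + 4)·f(k) = 1.
deg f ≤ 2 (via 1,1,0).
Match coefficients ⇒ f(k) = k*(k + 5)/12.
R(k) = B(k−1)·f(k)/C(k) = k*(k + 4)*(k + 5)/12; s_k = R·t_k = k*(-k - 5)/(2*(k + 2)*(k + 3)).
Check: Δs_k = -6/(k**3 + 9*k**2 + 26*k + 24). ✓
Σ_(k=1)^n t_k = s_(n+1) − s_(1) = ((-n**2 - 7*n - 6)/(2*(n**2 + 7*n + 12))) − (-1/4), i.e. n*(-n - 7)/(4*(n**2 + 7*n + 12)).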